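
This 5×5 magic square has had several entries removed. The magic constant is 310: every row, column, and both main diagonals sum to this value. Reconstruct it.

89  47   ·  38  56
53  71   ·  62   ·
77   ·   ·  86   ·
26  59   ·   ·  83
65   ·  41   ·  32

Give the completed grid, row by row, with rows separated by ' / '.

89 47 80 38 56 / 53 71 29 62 95 / 77 35 68 86 44 / 26 59 92 50 83 / 65 98 41 74 32

Row 1 must total 310; the given cells sum to 230, so (1,3) = 80.
Anti-diagonal: 56 + 62 + 59 + 65 + ? = 310, so (3,3) = 68.
From main diagonal, 310 − (89 + 71 + 68 + 32) gives (4,4) = 50.
The remaining cell in row 4 is (4,3) = 310 − 218 = 92.
Column 3 must total 310; the given cells sum to 281, so (2,3) = 29.
Column 4 must total 310; the given cells sum to 236, so (5,4) = 74.
Row 2 must total 310; the given cells sum to 215, so (2,5) = 95.
Using row 5: 65 + 41 + 74 + 32 + ? → (5,2) = 310 − 212 = 98.
From column 2, 310 − (47 + 71 + 59 + 98) gives (3,2) = 35.
Using column 5: 56 + 95 + 83 + 32 + ? → (3,5) = 310 − 266 = 44.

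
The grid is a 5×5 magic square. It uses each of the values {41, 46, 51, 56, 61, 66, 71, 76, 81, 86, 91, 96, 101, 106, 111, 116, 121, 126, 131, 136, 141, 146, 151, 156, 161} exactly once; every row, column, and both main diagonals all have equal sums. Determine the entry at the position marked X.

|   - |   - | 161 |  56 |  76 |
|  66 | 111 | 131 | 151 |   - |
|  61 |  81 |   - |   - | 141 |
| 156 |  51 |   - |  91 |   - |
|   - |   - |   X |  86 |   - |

The 25 entries sum to 2525, so each line sums to 2525/5 = 505.
From row 2, 505 − (66 + 111 + 131 + 151) gives (2,5) = 46.
Using column 4: 56 + 151 + 91 + 86 + ? → (3,4) = 505 − 384 = 121.
The remaining cell in row 3 is (3,3) = 505 − 404 = 101.
Anti-diagonal: 76 + 151 + 101 + 51 + ? = 505, so (5,1) = 126.
Using column 1: 66 + 61 + 156 + 126 + ? → (1,1) = 505 − 409 = 96.
Main diagonal must total 505; the given cells sum to 399, so (5,5) = 106.
Row 1 needs 505; the known cells sum to 389, so (1,2) = 116.
From column 2, 505 − (116 + 111 + 81 + 51) gives (5,2) = 146.
The remaining cell in column 5 is (4,5) = 505 − 369 = 136.
Row 4 needs 505; the known cells sum to 434, so (4,3) = 71.
Row 5 needs 505; the known cells sum to 464, so (5,3) = 41.

41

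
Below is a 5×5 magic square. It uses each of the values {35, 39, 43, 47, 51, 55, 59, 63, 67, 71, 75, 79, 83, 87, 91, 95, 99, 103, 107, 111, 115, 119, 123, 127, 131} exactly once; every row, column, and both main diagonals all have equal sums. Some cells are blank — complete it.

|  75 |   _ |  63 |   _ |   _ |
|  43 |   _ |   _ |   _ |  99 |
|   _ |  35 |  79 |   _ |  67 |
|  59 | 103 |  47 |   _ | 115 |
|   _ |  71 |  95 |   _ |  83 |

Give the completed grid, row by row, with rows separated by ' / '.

The 25 entries sum to 2075, so each line sums to 2075/5 = 415.
Row 4 needs 415; the known cells sum to 324, so (4,4) = 91.
From column 3, 415 − (63 + 79 + 47 + 95) gives (2,3) = 131.
Column 5: 99 + 67 + 115 + 83 + ? = 415, so (1,5) = 51.
Main diagonal needs 415; the known cells sum to 328, so (2,2) = 87.
From row 2, 415 − (43 + 87 + 131 + 99) gives (2,4) = 55.
From column 2, 415 − (87 + 35 + 103 + 71) gives (1,2) = 119.
Using anti-diagonal: 51 + 55 + 79 + 103 + ? → (5,1) = 415 − 288 = 127.
From row 1, 415 − (75 + 119 + 63 + 51) gives (1,4) = 107.
Row 5 needs 415; the known cells sum to 376, so (5,4) = 39.
From column 1, 415 − (75 + 43 + 59 + 127) gives (3,1) = 111.
The remaining cell in column 4 is (3,4) = 415 − 292 = 123.

75 119 63 107 51 / 43 87 131 55 99 / 111 35 79 123 67 / 59 103 47 91 115 / 127 71 95 39 83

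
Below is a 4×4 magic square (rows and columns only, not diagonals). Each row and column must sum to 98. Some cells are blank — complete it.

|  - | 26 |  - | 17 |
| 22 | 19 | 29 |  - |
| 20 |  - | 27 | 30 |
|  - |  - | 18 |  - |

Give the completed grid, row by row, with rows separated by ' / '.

The remaining cell in row 2 is (2,4) = 98 − 70 = 28.
From row 3, 98 − (20 + 27 + 30) gives (3,2) = 21.
Column 2: 26 + 19 + 21 + ? = 98, so (4,2) = 32.
Column 3 needs 98; the known cells sum to 74, so (1,3) = 24.
Column 4 needs 98; the known cells sum to 75, so (4,4) = 23.
Row 1 must total 98; the given cells sum to 67, so (1,1) = 31.
Using row 4: 32 + 18 + 23 + ? → (4,1) = 98 − 73 = 25.

31 26 24 17 / 22 19 29 28 / 20 21 27 30 / 25 32 18 23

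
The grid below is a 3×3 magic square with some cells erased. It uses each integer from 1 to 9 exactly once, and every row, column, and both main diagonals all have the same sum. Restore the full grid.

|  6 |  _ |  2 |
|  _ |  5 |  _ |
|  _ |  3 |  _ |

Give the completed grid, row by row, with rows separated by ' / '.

The entries are 1 through 9, which sum to 45, so each line sums to 45/3 = 15.
Row 1 needs 15; the known cells sum to 8, so (1,2) = 7.
From main diagonal, 15 − (6 + 5) gives (3,3) = 4.
The remaining cell in anti-diagonal is (3,1) = 15 − 7 = 8.
From column 1, 15 − (6 + 8) gives (2,1) = 1.
Column 3 needs 15; the known cells sum to 6, so (2,3) = 9.

6 7 2 / 1 5 9 / 8 3 4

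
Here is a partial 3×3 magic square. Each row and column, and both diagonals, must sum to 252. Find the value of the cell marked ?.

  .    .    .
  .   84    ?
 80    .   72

92

Using row 3: 80 + 72 + ? → (3,2) = 252 − 152 = 100.
Column 2: 84 + 100 + ? = 252, so (1,2) = 68.
Using main diagonal: 84 + 72 + ? → (1,1) = 252 − 156 = 96.
The remaining cell in anti-diagonal is (1,3) = 252 − 164 = 88.
Column 1: 96 + 80 + ? = 252, so (2,1) = 76.
Column 3: 88 + 72 + ? = 252, so (2,3) = 92.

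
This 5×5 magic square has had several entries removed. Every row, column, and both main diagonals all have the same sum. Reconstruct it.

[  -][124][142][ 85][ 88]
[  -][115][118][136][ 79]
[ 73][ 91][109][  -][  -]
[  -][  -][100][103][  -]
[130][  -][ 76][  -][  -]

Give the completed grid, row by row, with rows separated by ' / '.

Column 3 is already complete: 142 + 118 + 109 + 100 + 76 = 545, so that is the magic constant.
The remaining cell in row 1 is (1,1) = 545 − 439 = 106.
Row 2 needs 545; the known cells sum to 448, so (2,1) = 97.
Column 1: 106 + 97 + 73 + 130 + ? = 545, so (4,1) = 139.
Main diagonal must total 545; the given cells sum to 433, so (5,5) = 112.
Using anti-diagonal: 88 + 136 + 109 + 130 + ? → (4,2) = 545 − 463 = 82.
Row 4: 139 + 82 + 100 + 103 + ? = 545, so (4,5) = 121.
From column 2, 545 − (124 + 115 + 91 + 82) gives (5,2) = 133.
Column 5 must total 545; the given cells sum to 400, so (3,5) = 145.
Using row 3: 73 + 91 + 109 + 145 + ? → (3,4) = 545 − 418 = 127.
Row 5: 130 + 133 + 76 + 112 + ? = 545, so (5,4) = 94.

106 124 142 85 88 / 97 115 118 136 79 / 73 91 109 127 145 / 139 82 100 103 121 / 130 133 76 94 112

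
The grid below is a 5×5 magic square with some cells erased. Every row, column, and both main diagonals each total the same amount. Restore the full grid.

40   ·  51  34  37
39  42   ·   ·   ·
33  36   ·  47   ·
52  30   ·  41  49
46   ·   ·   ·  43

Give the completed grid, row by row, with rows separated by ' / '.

40 48 51 34 37 / 39 42 45 53 31 / 33 36 44 47 50 / 52 30 38 41 49 / 46 54 32 35 43

Column 1 is already complete: 40 + 39 + 33 + 52 + 46 = 210, so that is the magic constant.
Row 1: 40 + 51 + 34 + 37 + ? = 210, so (1,2) = 48.
Row 4 needs 210; the known cells sum to 172, so (4,3) = 38.
Using column 2: 48 + 42 + 36 + 30 + ? → (5,2) = 210 − 156 = 54.
Main diagonal must total 210; the given cells sum to 166, so (3,3) = 44.
Anti-diagonal must total 210; the given cells sum to 157, so (2,4) = 53.
Row 3 must total 210; the given cells sum to 160, so (3,5) = 50.
Column 4: 34 + 53 + 47 + 41 + ? = 210, so (5,4) = 35.
The remaining cell in column 5 is (2,5) = 210 − 179 = 31.
Row 2 must total 210; the given cells sum to 165, so (2,3) = 45.
Row 5: 46 + 54 + 35 + 43 + ? = 210, so (5,3) = 32.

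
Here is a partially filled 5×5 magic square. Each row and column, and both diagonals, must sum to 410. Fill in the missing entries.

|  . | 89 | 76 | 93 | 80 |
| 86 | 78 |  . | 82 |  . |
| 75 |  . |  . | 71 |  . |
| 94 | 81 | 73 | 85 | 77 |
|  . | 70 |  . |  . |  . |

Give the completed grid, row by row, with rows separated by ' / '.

72 89 76 93 80 / 86 78 90 82 74 / 75 92 84 71 88 / 94 81 73 85 77 / 83 70 87 79 91

Row 1: 89 + 76 + 93 + 80 + ? = 410, so (1,1) = 72.
Using column 1: 72 + 86 + 75 + 94 + ? → (5,1) = 410 − 327 = 83.
Using column 2: 89 + 78 + 81 + 70 + ? → (3,2) = 410 − 318 = 92.
From column 4, 410 − (93 + 82 + 71 + 85) gives (5,4) = 79.
Anti-diagonal needs 410; the known cells sum to 326, so (3,3) = 84.
From row 3, 410 − (75 + 92 + 84 + 71) gives (3,5) = 88.
Main diagonal needs 410; the known cells sum to 319, so (5,5) = 91.
The remaining cell in row 5 is (5,3) = 410 − 323 = 87.
Column 3 needs 410; the known cells sum to 320, so (2,3) = 90.
Column 5: 80 + 88 + 77 + 91 + ? = 410, so (2,5) = 74.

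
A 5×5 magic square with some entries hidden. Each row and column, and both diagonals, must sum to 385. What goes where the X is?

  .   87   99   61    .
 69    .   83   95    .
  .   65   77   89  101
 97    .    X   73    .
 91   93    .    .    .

Row 3 must total 385; the given cells sum to 332, so (3,1) = 53.
Column 1 needs 385; the known cells sum to 310, so (1,1) = 75.
From column 4, 385 − (61 + 95 + 89 + 73) gives (5,4) = 67.
From row 1, 385 − (75 + 87 + 99 + 61) gives (1,5) = 63.
Using anti-diagonal: 63 + 95 + 77 + 91 + ? → (4,2) = 385 − 326 = 59.
Using column 2: 87 + 65 + 59 + 93 + ? → (2,2) = 385 − 304 = 81.
Main diagonal must total 385; the given cells sum to 306, so (5,5) = 79.
Row 2 needs 385; the known cells sum to 328, so (2,5) = 57.
Row 5 must total 385; the given cells sum to 330, so (5,3) = 55.
Column 3: 99 + 83 + 77 + 55 + ? = 385, so (4,3) = 71.

71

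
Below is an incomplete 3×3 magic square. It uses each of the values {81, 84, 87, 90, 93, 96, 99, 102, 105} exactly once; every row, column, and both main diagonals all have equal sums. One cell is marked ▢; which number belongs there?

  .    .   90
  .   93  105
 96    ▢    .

99

The 9 entries sum to 837, so each line sums to 837/3 = 279.
Row 2: 93 + 105 + ? = 279, so (2,1) = 81.
From column 1, 279 − (81 + 96) gives (1,1) = 102.
The remaining cell in column 3 is (3,3) = 279 − 195 = 84.
Using row 1: 102 + 90 + ? → (1,2) = 279 − 192 = 87.
The remaining cell in row 3 is (3,2) = 279 − 180 = 99.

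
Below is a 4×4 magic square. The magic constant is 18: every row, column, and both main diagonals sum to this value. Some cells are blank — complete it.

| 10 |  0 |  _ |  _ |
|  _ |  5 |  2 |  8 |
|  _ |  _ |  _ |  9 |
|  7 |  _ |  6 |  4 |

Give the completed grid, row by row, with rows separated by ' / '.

Row 2 must total 18; the given cells sum to 15, so (2,1) = 3.
The remaining cell in row 4 is (4,2) = 18 − 17 = 1.
From column 1, 18 − (10 + 3 + 7) gives (3,1) = -2.
From column 2, 18 − (0 + 5 + 1) gives (3,2) = 12.
Column 4 must total 18; the given cells sum to 21, so (1,4) = -3.
Main diagonal needs 18; the known cells sum to 19, so (3,3) = -1.
Row 1 needs 18; the known cells sum to 7, so (1,3) = 11.

10 0 11 -3 / 3 5 2 8 / -2 12 -1 9 / 7 1 6 4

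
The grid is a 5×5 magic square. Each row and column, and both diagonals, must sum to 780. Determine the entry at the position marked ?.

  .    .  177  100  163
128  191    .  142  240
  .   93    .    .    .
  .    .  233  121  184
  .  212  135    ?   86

198

Row 2: 128 + 191 + 142 + 240 + ? = 780, so (2,3) = 79.
From column 3, 780 − (177 + 79 + 233 + 135) gives (3,3) = 156.
Column 5 must total 780; the given cells sum to 673, so (3,5) = 107.
Using main diagonal: 191 + 156 + 121 + 86 + ? → (1,1) = 780 − 554 = 226.
From row 1, 780 − (226 + 177 + 100 + 163) gives (1,2) = 114.
Column 2: 114 + 191 + 93 + 212 + ? = 780, so (4,2) = 170.
From anti-diagonal, 780 − (163 + 142 + 156 + 170) gives (5,1) = 149.
Row 4: 170 + 233 + 121 + 184 + ? = 780, so (4,1) = 72.
Row 5 needs 780; the known cells sum to 582, so (5,4) = 198.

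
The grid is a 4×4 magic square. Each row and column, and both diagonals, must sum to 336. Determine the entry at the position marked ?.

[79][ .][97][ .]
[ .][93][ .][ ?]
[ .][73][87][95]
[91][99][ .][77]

From row 3, 336 − (73 + 87 + 95) gives (3,1) = 81.
Row 4 needs 336; the known cells sum to 267, so (4,3) = 69.
Column 1 needs 336; the known cells sum to 251, so (2,1) = 85.
The remaining cell in column 2 is (1,2) = 336 − 265 = 71.
Using column 3: 97 + 87 + 69 + ? → (2,3) = 336 − 253 = 83.
The remaining cell in anti-diagonal is (1,4) = 336 − 247 = 89.
Using row 2: 85 + 93 + 83 + ? → (2,4) = 336 − 261 = 75.

75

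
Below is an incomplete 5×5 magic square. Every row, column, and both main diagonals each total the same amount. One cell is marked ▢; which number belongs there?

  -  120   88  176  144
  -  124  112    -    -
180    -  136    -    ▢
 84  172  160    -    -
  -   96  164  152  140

Column 3 is complete and sums to 660; that is the magic constant.
Using row 1: 120 + 88 + 176 + 144 + ? → (1,1) = 660 − 528 = 132.
Row 5 must total 660; the given cells sum to 552, so (5,1) = 108.
Column 1 needs 660; the known cells sum to 504, so (2,1) = 156.
Column 2 must total 660; the given cells sum to 512, so (3,2) = 148.
The remaining cell in main diagonal is (4,4) = 660 − 532 = 128.
Anti-diagonal needs 660; the known cells sum to 560, so (2,4) = 100.
The remaining cell in row 2 is (2,5) = 660 − 492 = 168.
Row 4 must total 660; the given cells sum to 544, so (4,5) = 116.
From column 4, 660 − (176 + 100 + 128 + 152) gives (3,4) = 104.
Column 5 must total 660; the given cells sum to 568, so (3,5) = 92.

92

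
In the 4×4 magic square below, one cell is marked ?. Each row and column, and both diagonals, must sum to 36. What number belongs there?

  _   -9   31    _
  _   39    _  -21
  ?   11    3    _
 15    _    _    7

Column 2 needs 36; the known cells sum to 41, so (4,2) = -5.
Main diagonal needs 36; the known cells sum to 49, so (1,1) = -13.
Row 1 must total 36; the given cells sum to 9, so (1,4) = 27.
Row 4: 15 + (-5) + 7 + ? = 36, so (4,3) = 19.
Column 3 must total 36; the given cells sum to 53, so (2,3) = -17.
Using column 4: 27 + (-21) + 7 + ? → (3,4) = 36 − 13 = 23.
Row 2 needs 36; the known cells sum to 1, so (2,1) = 35.
The remaining cell in row 3 is (3,1) = 36 − 37 = -1.

-1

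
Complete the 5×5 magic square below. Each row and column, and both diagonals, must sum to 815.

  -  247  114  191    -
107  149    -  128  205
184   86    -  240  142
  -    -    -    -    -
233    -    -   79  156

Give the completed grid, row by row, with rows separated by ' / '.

170 247 114 191 93 / 107 149 226 128 205 / 184 86 163 240 142 / 121 198 100 177 219 / 233 135 212 79 156

Row 2: 107 + 149 + 128 + 205 + ? = 815, so (2,3) = 226.
Row 3 needs 815; the known cells sum to 652, so (3,3) = 163.
The remaining cell in column 4 is (4,4) = 815 − 638 = 177.
Main diagonal must total 815; the given cells sum to 645, so (1,1) = 170.
Row 1 needs 815; the known cells sum to 722, so (1,5) = 93.
From column 1, 815 − (170 + 107 + 184 + 233) gives (4,1) = 121.
Using column 5: 93 + 205 + 142 + 156 + ? → (4,5) = 815 − 596 = 219.
Anti-diagonal needs 815; the known cells sum to 617, so (4,2) = 198.
Row 4: 121 + 198 + 177 + 219 + ? = 815, so (4,3) = 100.
Column 2 needs 815; the known cells sum to 680, so (5,2) = 135.
From column 3, 815 − (114 + 226 + 163 + 100) gives (5,3) = 212.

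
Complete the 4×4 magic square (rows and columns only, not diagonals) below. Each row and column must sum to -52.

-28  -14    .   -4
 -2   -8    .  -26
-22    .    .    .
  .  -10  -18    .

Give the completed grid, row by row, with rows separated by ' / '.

-28 -14 -6 -4 / -2 -8 -16 -26 / -22 -20 -12 2 / 0 -10 -18 -24

Row 1 needs -52; the known cells sum to -46, so (1,3) = -6.
Row 2: -2 + (-8) + (-26) + ? = -52, so (2,3) = -16.
Column 1 needs -52; the known cells sum to -52, so (4,1) = 0.
Using column 2: -14 + (-8) + (-10) + ? → (3,2) = -52 − (-32) = -20.
Column 3 needs -52; the known cells sum to -40, so (3,3) = -12.
From row 3, -52 − (-22 + (-20) + (-12)) gives (3,4) = 2.
Row 4: 0 + (-10) + (-18) + ? = -52, so (4,4) = -24.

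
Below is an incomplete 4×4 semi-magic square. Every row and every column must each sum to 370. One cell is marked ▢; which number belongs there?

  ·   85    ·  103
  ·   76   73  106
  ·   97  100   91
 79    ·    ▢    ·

From row 2, 370 − (76 + 73 + 106) gives (2,1) = 115.
The remaining cell in row 3 is (3,1) = 370 − 288 = 82.
Using column 1: 115 + 82 + 79 + ? → (1,1) = 370 − 276 = 94.
Column 2 needs 370; the known cells sum to 258, so (4,2) = 112.
From column 4, 370 − (103 + 106 + 91) gives (4,4) = 70.
The remaining cell in row 1 is (1,3) = 370 − 282 = 88.
Using row 4: 79 + 112 + 70 + ? → (4,3) = 370 − 261 = 109.

109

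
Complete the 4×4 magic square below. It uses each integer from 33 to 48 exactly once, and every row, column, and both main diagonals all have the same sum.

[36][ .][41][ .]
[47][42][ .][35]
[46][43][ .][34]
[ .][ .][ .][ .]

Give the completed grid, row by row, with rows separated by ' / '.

36 37 41 48 / 47 42 38 35 / 46 43 39 34 / 33 40 44 45

The entries are 33 through 48, which sum to 648, so each line sums to 648/4 = 162.
Using row 2: 47 + 42 + 35 + ? → (2,3) = 162 − 124 = 38.
Row 3 must total 162; the given cells sum to 123, so (3,3) = 39.
Column 1 needs 162; the known cells sum to 129, so (4,1) = 33.
Column 3: 41 + 38 + 39 + ? = 162, so (4,3) = 44.
Main diagonal: 36 + 42 + 39 + ? = 162, so (4,4) = 45.
Anti-diagonal must total 162; the given cells sum to 114, so (1,4) = 48.
From row 1, 162 − (36 + 41 + 48) gives (1,2) = 37.
The remaining cell in row 4 is (4,2) = 162 − 122 = 40.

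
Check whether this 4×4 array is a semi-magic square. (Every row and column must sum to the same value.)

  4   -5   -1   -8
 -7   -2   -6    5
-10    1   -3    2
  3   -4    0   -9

Row 1: 4 + (-5) + (-1) + (-8) = -10.
Row 2: -7 + (-2) + (-6) + 5 = -10.
Row 3: -10 + 1 + (-3) + 2 = -10.
Row 4: 3 + (-4) + 0 + (-9) = -10.
Column 1: 4 + (-7) + (-10) + 3 = -10.
Column 2: -5 + (-2) + 1 + (-4) = -10.
Column 3: -1 + (-6) + (-3) + 0 = -10.
Column 4: -8 + 5 + 2 + (-9) = -10.
All lines sum to -10.

Yes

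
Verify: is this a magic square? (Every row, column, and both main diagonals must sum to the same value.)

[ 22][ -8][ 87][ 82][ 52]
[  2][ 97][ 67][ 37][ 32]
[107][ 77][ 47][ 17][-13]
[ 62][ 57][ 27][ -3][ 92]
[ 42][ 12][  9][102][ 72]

Row 1: 22 + (-8) + 87 + 82 + 52 = 235.
Row 2: 2 + 97 + 67 + 37 + 32 = 235.
Row 3: 107 + 77 + 47 + 17 + (-13) = 235.
Row 4: 62 + 57 + 27 + (-3) + 92 = 235.
Row 5: 42 + 12 + 9 + 102 + 72 = 237.
Column 1: 22 + 2 + 107 + 62 + 42 = 235.
Column 2: -8 + 97 + 77 + 57 + 12 = 235.
Column 3: 87 + 67 + 47 + 27 + 9 = 237.
Column 4: 82 + 37 + 17 + (-3) + 102 = 235.
Column 5: 52 + 32 + (-13) + 92 + 72 = 235.
Main diagonal: 22 + 97 + 47 + (-3) + 72 = 235.
Anti-diagonal: 52 + 37 + 47 + 57 + 42 = 235.

No — column 3 sums to 237 but column 2 sums to 235.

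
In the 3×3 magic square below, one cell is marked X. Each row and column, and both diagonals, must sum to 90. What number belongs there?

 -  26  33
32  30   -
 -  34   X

Using row 1: 26 + 33 + ? → (1,1) = 90 − 59 = 31.
From row 2, 90 − (32 + 30) gives (2,3) = 28.
From column 1, 90 − (31 + 32) gives (3,1) = 27.
From column 3, 90 − (33 + 28) gives (3,3) = 29.

29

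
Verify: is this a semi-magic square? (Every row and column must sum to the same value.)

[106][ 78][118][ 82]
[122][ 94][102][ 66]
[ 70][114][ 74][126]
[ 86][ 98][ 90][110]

Yes

Row 1: 106 + 78 + 118 + 82 = 384.
Row 2: 122 + 94 + 102 + 66 = 384.
Row 3: 70 + 114 + 74 + 126 = 384.
Row 4: 86 + 98 + 90 + 110 = 384.
Column 1: 106 + 122 + 70 + 86 = 384.
Column 2: 78 + 94 + 114 + 98 = 384.
Column 3: 118 + 102 + 74 + 90 = 384.
Column 4: 82 + 66 + 126 + 110 = 384.
All lines sum to 384.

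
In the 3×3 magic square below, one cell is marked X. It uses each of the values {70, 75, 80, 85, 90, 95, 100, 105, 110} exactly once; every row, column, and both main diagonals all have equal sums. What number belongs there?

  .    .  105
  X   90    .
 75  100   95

110

The 9 entries sum to 810, so each line sums to 810/3 = 270.
Using column 2: 90 + 100 + ? → (1,2) = 270 − 190 = 80.
Column 3: 105 + 95 + ? = 270, so (2,3) = 70.
From main diagonal, 270 − (90 + 95) gives (1,1) = 85.
From row 2, 270 − (90 + 70) gives (2,1) = 110.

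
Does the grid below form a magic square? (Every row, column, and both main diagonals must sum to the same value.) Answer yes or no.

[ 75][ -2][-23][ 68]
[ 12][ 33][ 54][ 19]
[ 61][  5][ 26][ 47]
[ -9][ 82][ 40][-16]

No — row 4 sums to 97 but row 2 sums to 118.

Row 1: 75 + (-2) + (-23) + 68 = 118.
Row 2: 12 + 33 + 54 + 19 = 118.
Row 3: 61 + 5 + 26 + 47 = 139.
Row 4: -9 + 82 + 40 + (-16) = 97.
Column 1: 75 + 12 + 61 + (-9) = 139.
Column 2: -2 + 33 + 5 + 82 = 118.
Column 3: -23 + 54 + 26 + 40 = 97.
Column 4: 68 + 19 + 47 + (-16) = 118.
Main diagonal: 75 + 33 + 26 + (-16) = 118.
Anti-diagonal: 68 + 54 + 5 + (-9) = 118.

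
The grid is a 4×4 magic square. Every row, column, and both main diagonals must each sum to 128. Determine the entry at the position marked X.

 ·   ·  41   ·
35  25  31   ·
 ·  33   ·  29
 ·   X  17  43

23

Row 2: 35 + 25 + 31 + ? = 128, so (2,4) = 37.
From column 3, 128 − (41 + 31 + 17) gives (3,3) = 39.
From column 4, 128 − (37 + 29 + 43) gives (1,4) = 19.
From main diagonal, 128 − (25 + 39 + 43) gives (1,1) = 21.
Using anti-diagonal: 19 + 31 + 33 + ? → (4,1) = 128 − 83 = 45.
From row 1, 128 − (21 + 41 + 19) gives (1,2) = 47.
The remaining cell in row 3 is (3,1) = 128 − 101 = 27.
From row 4, 128 − (45 + 17 + 43) gives (4,2) = 23.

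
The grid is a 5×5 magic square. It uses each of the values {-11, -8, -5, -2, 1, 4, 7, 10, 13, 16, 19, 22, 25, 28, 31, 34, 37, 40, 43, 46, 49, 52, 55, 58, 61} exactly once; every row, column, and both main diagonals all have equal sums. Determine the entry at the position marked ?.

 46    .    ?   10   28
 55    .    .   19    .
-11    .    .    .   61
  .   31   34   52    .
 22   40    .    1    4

-8

The 25 entries sum to 625, so each line sums to 625/5 = 125.
Using row 5: 22 + 40 + 1 + 4 + ? → (5,3) = 125 − 67 = 58.
Column 1: 46 + 55 + (-11) + 22 + ? = 125, so (4,1) = 13.
From column 4, 125 − (10 + 19 + 52 + 1) gives (3,4) = 43.
Anti-diagonal must total 125; the given cells sum to 100, so (3,3) = 25.
Row 3 must total 125; the given cells sum to 118, so (3,2) = 7.
Row 4: 13 + 31 + 34 + 52 + ? = 125, so (4,5) = -5.
The remaining cell in column 5 is (2,5) = 125 − 88 = 37.
From main diagonal, 125 − (46 + 25 + 52 + 4) gives (2,2) = -2.
Using row 2: 55 + (-2) + 19 + 37 + ? → (2,3) = 125 − 109 = 16.
Column 2 must total 125; the given cells sum to 76, so (1,2) = 49.
Column 3 needs 125; the known cells sum to 133, so (1,3) = -8.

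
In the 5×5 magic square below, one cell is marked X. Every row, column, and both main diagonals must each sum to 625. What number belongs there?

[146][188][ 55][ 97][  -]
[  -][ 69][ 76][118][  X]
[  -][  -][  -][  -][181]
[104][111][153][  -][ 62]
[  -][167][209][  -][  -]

160

From row 1, 625 − (146 + 188 + 55 + 97) gives (1,5) = 139.
Row 4 must total 625; the given cells sum to 430, so (4,4) = 195.
Column 2: 188 + 69 + 111 + 167 + ? = 625, so (3,2) = 90.
Column 3: 55 + 76 + 153 + 209 + ? = 625, so (3,3) = 132.
Main diagonal needs 625; the known cells sum to 542, so (5,5) = 83.
Anti-diagonal must total 625; the given cells sum to 500, so (5,1) = 125.
Row 5 needs 625; the known cells sum to 584, so (5,4) = 41.
The remaining cell in column 4 is (3,4) = 625 − 451 = 174.
Column 5: 139 + 181 + 62 + 83 + ? = 625, so (2,5) = 160.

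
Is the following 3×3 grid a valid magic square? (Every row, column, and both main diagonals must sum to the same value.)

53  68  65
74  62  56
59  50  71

Row 1: 53 + 68 + 65 = 186.
Row 2: 74 + 62 + 56 = 192.
Row 3: 59 + 50 + 71 = 180.
Column 1: 53 + 74 + 59 = 186.
Column 2: 68 + 62 + 50 = 180.
Column 3: 65 + 56 + 71 = 192.
Main diagonal: 53 + 62 + 71 = 186.
Anti-diagonal: 65 + 62 + 59 = 186.

No — column 2 sums to 180 but column 1 sums to 186.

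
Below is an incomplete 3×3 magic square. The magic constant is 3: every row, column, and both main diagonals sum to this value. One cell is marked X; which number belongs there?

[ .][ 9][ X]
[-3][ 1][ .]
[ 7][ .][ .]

-5

From row 2, 3 − (-3 + 1) gives (2,3) = 5.
Column 1 needs 3; the known cells sum to 4, so (1,1) = -1.
Column 2 must total 3; the given cells sum to 10, so (3,2) = -7.
Main diagonal: -1 + 1 + ? = 3, so (3,3) = 3.
Anti-diagonal: 1 + 7 + ? = 3, so (1,3) = -5.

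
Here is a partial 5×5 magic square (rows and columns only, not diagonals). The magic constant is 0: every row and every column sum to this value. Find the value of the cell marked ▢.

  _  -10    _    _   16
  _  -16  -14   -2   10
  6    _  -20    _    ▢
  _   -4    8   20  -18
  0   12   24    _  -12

Row 2: -16 + (-14) + (-2) + 10 + ? = 0, so (2,1) = 22.
Row 4 needs 0; the known cells sum to 6, so (4,1) = -6.
Using row 5: 0 + 12 + 24 + (-12) + ? → (5,4) = 0 − 24 = -24.
Column 1 must total 0; the given cells sum to 22, so (1,1) = -22.
Column 2 must total 0; the given cells sum to -18, so (3,2) = 18.
Column 3 needs 0; the known cells sum to -2, so (1,3) = 2.
Using column 5: 16 + 10 + (-18) + (-12) + ? → (3,5) = 0 − (-4) = 4.

4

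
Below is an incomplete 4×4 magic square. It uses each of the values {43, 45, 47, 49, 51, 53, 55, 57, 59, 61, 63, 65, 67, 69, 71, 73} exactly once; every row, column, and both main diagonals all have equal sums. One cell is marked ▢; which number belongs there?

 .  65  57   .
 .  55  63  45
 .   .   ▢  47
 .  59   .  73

The 16 entries sum to 928, so each line sums to 928/4 = 232.
The remaining cell in row 2 is (2,1) = 232 − 163 = 69.
The remaining cell in column 2 is (3,2) = 232 − 179 = 53.
Column 4 must total 232; the given cells sum to 165, so (1,4) = 67.
Anti-diagonal: 67 + 63 + 53 + ? = 232, so (4,1) = 49.
Row 1 must total 232; the given cells sum to 189, so (1,1) = 43.
Row 4 needs 232; the known cells sum to 181, so (4,3) = 51.
The remaining cell in column 1 is (3,1) = 232 − 161 = 71.
Column 3: 57 + 63 + 51 + ? = 232, so (3,3) = 61.

61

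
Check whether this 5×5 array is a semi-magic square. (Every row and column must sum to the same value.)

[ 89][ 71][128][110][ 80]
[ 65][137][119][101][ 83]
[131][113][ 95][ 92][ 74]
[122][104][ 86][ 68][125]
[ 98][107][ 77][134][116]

Row 1: 89 + 71 + 128 + 110 + 80 = 478.
Row 2: 65 + 137 + 119 + 101 + 83 = 505.
Row 3: 131 + 113 + 95 + 92 + 74 = 505.
Row 4: 122 + 104 + 86 + 68 + 125 = 505.
Row 5: 98 + 107 + 77 + 134 + 116 = 532.
Column 1: 89 + 65 + 131 + 122 + 98 = 505.
Column 2: 71 + 137 + 113 + 104 + 107 = 532.
Column 3: 128 + 119 + 95 + 86 + 77 = 505.
Column 4: 110 + 101 + 92 + 68 + 134 = 505.
Column 5: 80 + 83 + 74 + 125 + 116 = 478.

No — row 5 sums to 532 but column 1 sums to 505.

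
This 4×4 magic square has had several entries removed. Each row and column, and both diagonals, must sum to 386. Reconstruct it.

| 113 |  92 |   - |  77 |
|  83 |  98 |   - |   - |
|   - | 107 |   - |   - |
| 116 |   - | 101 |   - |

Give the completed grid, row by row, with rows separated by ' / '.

From row 1, 386 − (113 + 92 + 77) gives (1,3) = 104.
Using column 1: 113 + 83 + 116 + ? → (3,1) = 386 − 312 = 74.
Column 2: 92 + 98 + 107 + ? = 386, so (4,2) = 89.
Using anti-diagonal: 77 + 107 + 116 + ? → (2,3) = 386 − 300 = 86.
Using row 2: 83 + 98 + 86 + ? → (2,4) = 386 − 267 = 119.
From row 4, 386 − (116 + 89 + 101) gives (4,4) = 80.
Column 3: 104 + 86 + 101 + ? = 386, so (3,3) = 95.
Using column 4: 77 + 119 + 80 + ? → (3,4) = 386 − 276 = 110.

113 92 104 77 / 83 98 86 119 / 74 107 95 110 / 116 89 101 80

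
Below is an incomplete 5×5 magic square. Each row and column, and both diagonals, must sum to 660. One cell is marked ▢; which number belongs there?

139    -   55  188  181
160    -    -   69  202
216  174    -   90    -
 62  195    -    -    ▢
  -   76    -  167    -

Row 1 must total 660; the given cells sum to 563, so (1,2) = 97.
The remaining cell in column 1 is (5,1) = 660 − 577 = 83.
Column 2 must total 660; the given cells sum to 542, so (2,2) = 118.
Using column 4: 188 + 69 + 90 + 167 + ? → (4,4) = 660 − 514 = 146.
Anti-diagonal must total 660; the given cells sum to 528, so (3,3) = 132.
The remaining cell in row 2 is (2,3) = 660 − 549 = 111.
Row 3 must total 660; the given cells sum to 612, so (3,5) = 48.
Main diagonal: 139 + 118 + 132 + 146 + ? = 660, so (5,5) = 125.
From row 5, 660 − (83 + 76 + 167 + 125) gives (5,3) = 209.
Column 3 needs 660; the known cells sum to 507, so (4,3) = 153.
From column 5, 660 − (181 + 202 + 48 + 125) gives (4,5) = 104.

104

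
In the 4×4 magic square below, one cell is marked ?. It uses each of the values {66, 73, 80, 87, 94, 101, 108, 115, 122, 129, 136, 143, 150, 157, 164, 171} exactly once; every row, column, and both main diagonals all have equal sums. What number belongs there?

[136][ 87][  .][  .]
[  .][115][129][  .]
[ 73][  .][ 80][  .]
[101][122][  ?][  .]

108

The 16 entries sum to 1896, so each line sums to 1896/4 = 474.
Using column 1: 136 + 73 + 101 + ? → (2,1) = 474 − 310 = 164.
Column 2 needs 474; the known cells sum to 324, so (3,2) = 150.
Using main diagonal: 136 + 115 + 80 + ? → (4,4) = 474 − 331 = 143.
The remaining cell in anti-diagonal is (1,4) = 474 − 380 = 94.
Row 1 needs 474; the known cells sum to 317, so (1,3) = 157.
From row 2, 474 − (164 + 115 + 129) gives (2,4) = 66.
The remaining cell in row 3 is (3,4) = 474 − 303 = 171.
Using row 4: 101 + 122 + 143 + ? → (4,3) = 474 − 366 = 108.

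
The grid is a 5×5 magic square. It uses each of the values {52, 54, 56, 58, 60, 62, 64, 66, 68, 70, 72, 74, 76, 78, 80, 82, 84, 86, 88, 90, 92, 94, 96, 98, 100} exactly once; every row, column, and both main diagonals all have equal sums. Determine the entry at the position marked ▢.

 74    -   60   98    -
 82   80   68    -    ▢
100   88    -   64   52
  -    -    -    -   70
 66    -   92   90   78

94

The 25 entries sum to 1900, so each line sums to 1900/5 = 380.
Row 3: 100 + 88 + 64 + 52 + ? = 380, so (3,3) = 76.
Row 5 must total 380; the given cells sum to 326, so (5,2) = 54.
Column 1: 74 + 82 + 100 + 66 + ? = 380, so (4,1) = 58.
Column 3 must total 380; the given cells sum to 296, so (4,3) = 84.
From main diagonal, 380 − (74 + 80 + 76 + 78) gives (4,4) = 72.
Using row 4: 58 + 84 + 72 + 70 + ? → (4,2) = 380 − 284 = 96.
Column 2 needs 380; the known cells sum to 318, so (1,2) = 62.
Column 4 needs 380; the known cells sum to 324, so (2,4) = 56.
Anti-diagonal needs 380; the known cells sum to 294, so (1,5) = 86.
Row 2 must total 380; the given cells sum to 286, so (2,5) = 94.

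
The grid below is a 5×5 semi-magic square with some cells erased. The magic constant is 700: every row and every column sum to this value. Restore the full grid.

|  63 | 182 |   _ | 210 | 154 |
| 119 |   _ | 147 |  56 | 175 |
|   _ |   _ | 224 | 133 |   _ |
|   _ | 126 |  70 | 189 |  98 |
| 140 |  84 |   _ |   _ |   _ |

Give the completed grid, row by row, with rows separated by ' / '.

Row 1 needs 700; the known cells sum to 609, so (1,3) = 91.
Row 2 needs 700; the known cells sum to 497, so (2,2) = 203.
Row 4 needs 700; the known cells sum to 483, so (4,1) = 217.
Column 1 needs 700; the known cells sum to 539, so (3,1) = 161.
Column 2 must total 700; the given cells sum to 595, so (3,2) = 105.
Column 3 needs 700; the known cells sum to 532, so (5,3) = 168.
Column 4 must total 700; the given cells sum to 588, so (5,4) = 112.
The remaining cell in row 3 is (3,5) = 700 − 623 = 77.
Using row 5: 140 + 84 + 168 + 112 + ? → (5,5) = 700 − 504 = 196.

63 182 91 210 154 / 119 203 147 56 175 / 161 105 224 133 77 / 217 126 70 189 98 / 140 84 168 112 196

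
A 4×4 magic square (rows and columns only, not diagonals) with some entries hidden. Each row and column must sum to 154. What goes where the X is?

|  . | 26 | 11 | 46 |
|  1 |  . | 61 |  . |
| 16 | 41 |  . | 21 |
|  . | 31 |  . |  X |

51

Using row 1: 26 + 11 + 46 + ? → (1,1) = 154 − 83 = 71.
Row 3 needs 154; the known cells sum to 78, so (3,3) = 76.
Column 1 needs 154; the known cells sum to 88, so (4,1) = 66.
Column 2 needs 154; the known cells sum to 98, so (2,2) = 56.
From column 3, 154 − (11 + 61 + 76) gives (4,3) = 6.
The remaining cell in row 2 is (2,4) = 154 − 118 = 36.
The remaining cell in row 4 is (4,4) = 154 − 103 = 51.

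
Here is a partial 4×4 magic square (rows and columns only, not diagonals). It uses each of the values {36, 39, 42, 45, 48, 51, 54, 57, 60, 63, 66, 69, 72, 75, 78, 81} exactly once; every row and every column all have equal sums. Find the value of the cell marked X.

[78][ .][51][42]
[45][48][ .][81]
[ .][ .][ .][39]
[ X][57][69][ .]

The 16 entries sum to 936, so each line sums to 936/4 = 234.
Row 1 must total 234; the given cells sum to 171, so (1,2) = 63.
Using row 2: 45 + 48 + 81 + ? → (2,3) = 234 − 174 = 60.
The remaining cell in column 2 is (3,2) = 234 − 168 = 66.
The remaining cell in column 3 is (3,3) = 234 − 180 = 54.
Using column 4: 42 + 81 + 39 + ? → (4,4) = 234 − 162 = 72.
Row 3 must total 234; the given cells sum to 159, so (3,1) = 75.
Row 4 must total 234; the given cells sum to 198, so (4,1) = 36.

36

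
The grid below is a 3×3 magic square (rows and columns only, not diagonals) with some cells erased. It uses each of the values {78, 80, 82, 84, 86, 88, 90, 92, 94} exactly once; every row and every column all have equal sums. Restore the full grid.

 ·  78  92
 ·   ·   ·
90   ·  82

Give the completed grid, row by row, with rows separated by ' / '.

88 78 92 / 80 94 84 / 90 86 82

The 9 entries sum to 774, so each line sums to 774/3 = 258.
Using row 1: 78 + 92 + ? → (1,1) = 258 − 170 = 88.
From row 3, 258 − (90 + 82) gives (3,2) = 86.
From column 1, 258 − (88 + 90) gives (2,1) = 80.
Column 2: 78 + 86 + ? = 258, so (2,2) = 94.
Using column 3: 92 + 82 + ? → (2,3) = 258 − 174 = 84.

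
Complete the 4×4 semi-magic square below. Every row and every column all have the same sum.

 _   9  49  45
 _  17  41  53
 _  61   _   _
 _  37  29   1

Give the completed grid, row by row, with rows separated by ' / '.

Column 2 is already complete: 9 + 17 + 61 + 37 = 124, so that is the magic constant.
From row 1, 124 − (9 + 49 + 45) gives (1,1) = 21.
Row 2 must total 124; the given cells sum to 111, so (2,1) = 13.
The remaining cell in row 4 is (4,1) = 124 − 67 = 57.
From column 1, 124 − (21 + 13 + 57) gives (3,1) = 33.
Column 3: 49 + 41 + 29 + ? = 124, so (3,3) = 5.
From column 4, 124 − (45 + 53 + 1) gives (3,4) = 25.

21 9 49 45 / 13 17 41 53 / 33 61 5 25 / 57 37 29 1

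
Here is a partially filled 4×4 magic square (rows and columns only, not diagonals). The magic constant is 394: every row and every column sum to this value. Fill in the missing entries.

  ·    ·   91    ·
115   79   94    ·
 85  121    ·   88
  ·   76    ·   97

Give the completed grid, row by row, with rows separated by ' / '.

82 118 91 103 / 115 79 94 106 / 85 121 100 88 / 112 76 109 97

Row 2 must total 394; the given cells sum to 288, so (2,4) = 106.
Row 3 needs 394; the known cells sum to 294, so (3,3) = 100.
Column 2 must total 394; the given cells sum to 276, so (1,2) = 118.
From column 3, 394 − (91 + 94 + 100) gives (4,3) = 109.
Column 4 needs 394; the known cells sum to 291, so (1,4) = 103.
Row 1 must total 394; the given cells sum to 312, so (1,1) = 82.
Using row 4: 76 + 109 + 97 + ? → (4,1) = 394 − 282 = 112.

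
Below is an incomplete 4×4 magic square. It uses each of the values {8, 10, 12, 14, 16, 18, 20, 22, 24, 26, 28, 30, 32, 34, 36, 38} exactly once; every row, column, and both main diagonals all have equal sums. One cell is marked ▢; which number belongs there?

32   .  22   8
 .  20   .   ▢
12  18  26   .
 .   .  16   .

34

The 16 entries sum to 368, so each line sums to 368/4 = 92.
Row 1: 32 + 22 + 8 + ? = 92, so (1,2) = 30.
Row 3 must total 92; the given cells sum to 56, so (3,4) = 36.
Using column 2: 30 + 20 + 18 + ? → (4,2) = 92 − 68 = 24.
Column 3: 22 + 26 + 16 + ? = 92, so (2,3) = 28.
Using main diagonal: 32 + 20 + 26 + ? → (4,4) = 92 − 78 = 14.
Anti-diagonal must total 92; the given cells sum to 54, so (4,1) = 38.
Column 1 must total 92; the given cells sum to 82, so (2,1) = 10.
Column 4 must total 92; the given cells sum to 58, so (2,4) = 34.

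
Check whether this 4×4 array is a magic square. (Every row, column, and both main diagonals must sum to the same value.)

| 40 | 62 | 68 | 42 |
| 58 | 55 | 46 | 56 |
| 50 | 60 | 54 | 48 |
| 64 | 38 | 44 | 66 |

Row 1: 40 + 62 + 68 + 42 = 212.
Row 2: 58 + 55 + 46 + 56 = 215.
Row 3: 50 + 60 + 54 + 48 = 212.
Row 4: 64 + 38 + 44 + 66 = 212.
Column 1: 40 + 58 + 50 + 64 = 212.
Column 2: 62 + 55 + 60 + 38 = 215.
Column 3: 68 + 46 + 54 + 44 = 212.
Column 4: 42 + 56 + 48 + 66 = 212.
Main diagonal: 40 + 55 + 54 + 66 = 215.
Anti-diagonal: 42 + 46 + 60 + 64 = 212.

No — row 2 sums to 215 but column 3 sums to 212.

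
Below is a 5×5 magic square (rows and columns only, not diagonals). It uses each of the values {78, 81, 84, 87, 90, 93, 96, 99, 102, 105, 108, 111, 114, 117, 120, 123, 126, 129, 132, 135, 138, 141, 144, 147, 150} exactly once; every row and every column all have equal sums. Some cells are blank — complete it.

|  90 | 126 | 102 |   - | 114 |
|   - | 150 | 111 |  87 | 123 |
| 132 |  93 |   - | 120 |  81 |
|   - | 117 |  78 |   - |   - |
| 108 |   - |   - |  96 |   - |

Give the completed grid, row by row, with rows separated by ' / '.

The 25 entries sum to 2850, so each line sums to 2850/5 = 570.
Row 1: 90 + 126 + 102 + 114 + ? = 570, so (1,4) = 138.
Row 2 must total 570; the given cells sum to 471, so (2,1) = 99.
Row 3 must total 570; the given cells sum to 426, so (3,3) = 144.
The remaining cell in column 1 is (4,1) = 570 − 429 = 141.
The remaining cell in column 2 is (5,2) = 570 − 486 = 84.
Column 3 needs 570; the known cells sum to 435, so (5,3) = 135.
The remaining cell in column 4 is (4,4) = 570 − 441 = 129.
The remaining cell in row 4 is (4,5) = 570 − 465 = 105.
Using row 5: 108 + 84 + 135 + 96 + ? → (5,5) = 570 − 423 = 147.

90 126 102 138 114 / 99 150 111 87 123 / 132 93 144 120 81 / 141 117 78 129 105 / 108 84 135 96 147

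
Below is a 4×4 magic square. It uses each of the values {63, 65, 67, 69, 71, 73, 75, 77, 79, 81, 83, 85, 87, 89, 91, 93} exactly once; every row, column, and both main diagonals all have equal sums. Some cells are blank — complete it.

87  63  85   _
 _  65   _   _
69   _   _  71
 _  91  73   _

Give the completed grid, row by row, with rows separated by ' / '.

The 16 entries sum to 1248, so each line sums to 1248/4 = 312.
From row 1, 312 − (87 + 63 + 85) gives (1,4) = 77.
Using column 2: 63 + 65 + 91 + ? → (3,2) = 312 − 219 = 93.
Row 3 must total 312; the given cells sum to 233, so (3,3) = 79.
From column 3, 312 − (85 + 79 + 73) gives (2,3) = 75.
Main diagonal needs 312; the known cells sum to 231, so (4,4) = 81.
Anti-diagonal: 77 + 75 + 93 + ? = 312, so (4,1) = 67.
Column 1 must total 312; the given cells sum to 223, so (2,1) = 89.
Using column 4: 77 + 71 + 81 + ? → (2,4) = 312 − 229 = 83.

87 63 85 77 / 89 65 75 83 / 69 93 79 71 / 67 91 73 81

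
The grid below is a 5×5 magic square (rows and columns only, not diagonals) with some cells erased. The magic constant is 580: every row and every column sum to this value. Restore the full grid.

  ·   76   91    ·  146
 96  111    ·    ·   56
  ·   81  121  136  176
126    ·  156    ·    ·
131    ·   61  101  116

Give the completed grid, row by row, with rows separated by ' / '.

From row 3, 580 − (81 + 121 + 136 + 176) gives (3,1) = 66.
Row 5 must total 580; the given cells sum to 409, so (5,2) = 171.
The remaining cell in column 1 is (1,1) = 580 − 419 = 161.
The remaining cell in column 2 is (4,2) = 580 − 439 = 141.
The remaining cell in column 3 is (2,3) = 580 − 429 = 151.
Column 5 must total 580; the given cells sum to 494, so (4,5) = 86.
Using row 1: 161 + 76 + 91 + 146 + ? → (1,4) = 580 − 474 = 106.
The remaining cell in row 2 is (2,4) = 580 − 414 = 166.
From row 4, 580 − (126 + 141 + 156 + 86) gives (4,4) = 71.

161 76 91 106 146 / 96 111 151 166 56 / 66 81 121 136 176 / 126 141 156 71 86 / 131 171 61 101 116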